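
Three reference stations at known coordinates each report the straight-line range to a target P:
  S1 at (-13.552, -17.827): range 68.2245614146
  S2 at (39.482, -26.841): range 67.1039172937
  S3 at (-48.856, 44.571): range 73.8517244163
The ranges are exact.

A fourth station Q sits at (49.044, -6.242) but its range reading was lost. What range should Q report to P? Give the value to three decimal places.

51.021

eq1: (x + 13.552)² + (y + 17.827)² = 68.2245614146²
eq2: (x − 39.482)² + (y + 26.841)² = 67.1039172937²
eq3: (x + 48.856)² + (y − 44.571)² = 73.8517244163²
eq2−eq1, eq2−eq3 (x²,y² cancel):
  -106.068·x + 18.028·y = -1929.464036
  -176.676·x + 142.824·y = 1143.073689
det = -106.068·142.824 − 18.028·-176.676 = -11963.941104
x = (-1929.464036·142.824 − 18.028·1143.073689) / -11963.941104 = 24.756149
y = (-106.068·1143.073689 − -1929.464036·-176.676) / -11963.941104 = 38.627199
|P − Q| = √((24.756149 − 49.044)² + (38.627199 − -6.242)²) = 51.021022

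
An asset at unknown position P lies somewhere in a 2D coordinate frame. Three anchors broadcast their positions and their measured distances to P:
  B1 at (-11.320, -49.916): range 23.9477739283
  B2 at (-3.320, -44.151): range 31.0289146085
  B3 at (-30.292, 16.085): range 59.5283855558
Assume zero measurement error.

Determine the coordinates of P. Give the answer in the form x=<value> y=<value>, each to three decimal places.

eq1: (x + 11.320)² + (y + 49.916)² = 23.9477739283²
eq2: (x + 3.320)² + (y + 44.151)² = 31.0289146085²
eq3: (x + 30.292)² + (y − 16.085)² = 59.5283855558²
eq2−eq1, eq2−eq3 (x²,y² cancel):
  -16.000·x − 11.530·y = 1048.713921
  -53.944·x + 120.472·y = -3364.835857
det = -16.000·120.472 − -11.530·-53.944 = -2549.526320
x = (1048.713921·120.472 − -11.530·-3364.835857) / -2549.526320 = -34.337400
y = (-16.000·-3364.835857 − 1048.713921·-53.944) / -2549.526320 = -43.305769

x=-34.337 y=-43.306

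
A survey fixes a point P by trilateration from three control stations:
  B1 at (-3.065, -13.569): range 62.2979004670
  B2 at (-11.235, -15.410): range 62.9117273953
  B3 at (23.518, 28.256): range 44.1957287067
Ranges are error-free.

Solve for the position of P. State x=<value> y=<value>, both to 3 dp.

x=-16.368 y=47.292

eq1: (x + 3.065)² + (y + 13.569)² = 62.2979004670²
eq2: (x + 11.235)² + (y + 15.410)² = 62.9117273953²
eq3: (x − 23.518)² + (y − 28.256)² = 44.1957287067²
eq3−eq2, eq3−eq1 (x²,y² cancel):
  -69.506·x − 87.332·y = -2992.427543
  -53.166·x − 83.650·y = -3085.751841
det = -69.506·-83.650 − -87.332·-53.166 = 1171.083788
x = (-2992.427543·-83.650 − -87.332·-3085.751841) / 1171.083788 = -16.368014
y = (-69.506·-3085.751841 − -2992.427543·-53.166) / 1171.083788 = 47.291975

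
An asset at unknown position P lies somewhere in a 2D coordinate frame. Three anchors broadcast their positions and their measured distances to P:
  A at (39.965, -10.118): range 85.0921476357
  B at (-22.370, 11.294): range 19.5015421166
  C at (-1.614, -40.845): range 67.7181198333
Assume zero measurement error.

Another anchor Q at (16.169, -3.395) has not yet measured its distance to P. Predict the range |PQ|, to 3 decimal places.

eq1: (x − 39.965)² + (y + 10.118)² = 85.0921476357²
eq2: (x + 22.370)² + (y − 11.294)² = 19.5015421166²
eq3: (x + 1.614)² + (y + 40.845)² = 67.7181198333²
eq1−eq3, eq1−eq2 (x²,y² cancel):
  -83.158·x − 61.454·y = 2626.273707
  -124.670·x + 42.824·y = 5788.759631
det = -83.158·42.824 − -61.454·-124.670 = -11222.628372
x = (2626.273707·42.824 − -61.454·5788.759631) / -11222.628372 = -41.720171
y = (-83.158·5788.759631 − 2626.273707·-124.670) / -11222.628372 = 13.719079
|P − Q| = √((-41.720171 − 16.169)² + (13.719079 − -3.395)²) = 60.365950

60.366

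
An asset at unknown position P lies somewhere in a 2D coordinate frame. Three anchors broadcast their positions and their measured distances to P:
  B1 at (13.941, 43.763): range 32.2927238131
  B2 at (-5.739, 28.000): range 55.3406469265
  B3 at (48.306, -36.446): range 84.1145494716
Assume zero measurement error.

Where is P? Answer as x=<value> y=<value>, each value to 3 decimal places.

eq1: (x − 13.941)² + (y − 43.763)² = 32.2927238131²
eq2: (x + 5.739)² + (y − 28.000)² = 55.3406469265²
eq3: (x − 48.306)² + (y + 36.446)² = 84.1145494716²
eq2−eq3, eq2−eq1 (x²,y² cancel):
  108.090·x − 128.892·y = -1167.825800
  39.360·x + 31.526·y = 3312.382720
det = 108.090·31.526 − -128.892·39.360 = 8480.834460
x = (-1167.825800·31.526 − -128.892·3312.382720) / 8480.834460 = 46.000516
y = (108.090·3312.382720 − -1167.825800·39.360) / 8480.834460 = 47.636948

x=46.001 y=47.637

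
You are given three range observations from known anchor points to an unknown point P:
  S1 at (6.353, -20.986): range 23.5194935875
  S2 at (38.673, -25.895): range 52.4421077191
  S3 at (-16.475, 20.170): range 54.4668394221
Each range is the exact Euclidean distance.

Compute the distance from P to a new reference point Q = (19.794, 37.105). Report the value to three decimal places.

eq1: (x − 6.353)² + (y + 20.986)² = 23.5194935875²
eq2: (x − 38.673)² + (y + 25.895)² = 52.4421077191²
eq3: (x + 16.475)² + (y − 20.170)² = 54.4668394221²
eq1−eq2, eq1−eq3 (x²,y² cancel):
  64.640·x − 9.818·y = -511.628934
  -45.656·x + 82.312·y = -2215.988298
det = 64.640·82.312 − -9.818·-45.656 = 4872.397072
x = (-511.628934·82.312 − -9.818·-2215.988298) / 4872.397072 = -13.108491
y = (64.640·-2215.988298 − -511.628934·-45.656) / 4872.397072 = -34.192701
|P − Q| = √((-13.108491 − 19.794)² + (-34.192701 − 37.105)²) = 78.523474

78.523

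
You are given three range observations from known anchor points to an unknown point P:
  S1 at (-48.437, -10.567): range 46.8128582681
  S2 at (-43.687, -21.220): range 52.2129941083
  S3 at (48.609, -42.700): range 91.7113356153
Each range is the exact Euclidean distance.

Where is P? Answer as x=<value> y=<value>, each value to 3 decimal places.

eq1: (x + 48.437)² + (y + 10.567)² = 46.8128582681²
eq2: (x + 43.687)² + (y + 21.220)² = 52.2129941083²
eq3: (x − 48.609)² + (y + 42.700)² = 91.7113356153²
eq2−eq3, eq2−eq1 (x²,y² cancel):
  184.592·x − 42.960·y = -3857.489815
  -9.500·x + 21.306·y = 633.715144
det = 184.592·21.306 − -42.960·-9.500 = 3524.797152
x = (-3857.489815·21.306 − -42.960·633.715144) / 3524.797152 = -15.593316
y = (184.592·633.715144 − -3857.489815·-9.500) / 3524.797152 = 22.790699

x=-15.593 y=22.791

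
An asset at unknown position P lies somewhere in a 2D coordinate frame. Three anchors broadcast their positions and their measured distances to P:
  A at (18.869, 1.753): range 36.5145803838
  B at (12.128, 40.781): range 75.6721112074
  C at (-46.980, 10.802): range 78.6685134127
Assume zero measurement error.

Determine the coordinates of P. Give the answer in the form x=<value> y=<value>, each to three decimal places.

eq1: (x − 18.869)² + (y − 1.753)² = 36.5145803838²
eq2: (x − 12.128)² + (y − 40.781)² = 75.6721112074²
eq3: (x + 46.980)² + (y − 10.802)² = 78.6685134127²
eq3−eq2, eq3−eq1 (x²,y² cancel):
  118.216·x + 59.958·y = -51.158671
  131.698·x − 18.098·y = 2890.728988
det = 118.216·-18.098 − 59.958·131.698 = -10035.821852
x = (-51.158671·-18.098 − 59.958·2890.728988) / -10035.821852 = 17.178111
y = (118.216·2890.728988 − -51.158671·131.698) / -10035.821852 = -34.722409

x=17.178 y=-34.722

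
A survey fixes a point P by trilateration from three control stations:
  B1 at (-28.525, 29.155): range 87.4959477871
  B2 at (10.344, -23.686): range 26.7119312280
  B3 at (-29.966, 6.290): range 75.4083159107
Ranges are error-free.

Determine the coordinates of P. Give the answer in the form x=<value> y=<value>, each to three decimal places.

x=36.421 y=-29.476

eq1: (x + 28.525)² + (y − 29.155)² = 87.4959477871²
eq2: (x − 10.344)² + (y + 23.686)² = 26.7119312280²
eq3: (x + 29.966)² + (y − 6.290)² = 75.4083159107²
eq2−eq3, eq2−eq1 (x²,y² cancel):
  -80.620·x + 59.952·y = -4703.386515
  -77.738·x + 105.682·y = -5946.348891
det = -80.620·105.682 − 59.952·-77.738 = -3859.534264
x = (-4703.386515·105.682 − 59.952·-5946.348891) / -3859.534264 = 36.420919
y = (-80.620·-5946.348891 − -4703.386515·-77.738) / -3859.534264 = -29.475781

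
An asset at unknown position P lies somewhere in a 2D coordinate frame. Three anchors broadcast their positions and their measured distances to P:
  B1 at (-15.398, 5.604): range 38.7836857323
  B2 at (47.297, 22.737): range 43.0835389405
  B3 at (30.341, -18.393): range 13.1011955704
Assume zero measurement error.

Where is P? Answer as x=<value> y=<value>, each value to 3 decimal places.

eq1: (x + 15.398)² + (y − 5.604)² = 38.7836857323²
eq2: (x − 47.297)² + (y − 22.737)² = 43.0835389405²
eq3: (x − 30.341)² + (y + 18.393)² = 13.1011955704²
eq3−eq2, eq3−eq1 (x²,y² cancel):
  33.912·x + 82.260·y = -189.451354
  -91.478·x + 47.994·y = -2322.908464
det = 33.912·47.994 − 82.260·-91.478 = 9152.552808
x = (-189.451354·47.994 − 82.260·-2322.908464) / 9152.552808 = 19.884061
y = (33.912·-2322.908464 − -189.451354·-91.478) / 9152.552808 = -10.500360

x=19.884 y=-10.500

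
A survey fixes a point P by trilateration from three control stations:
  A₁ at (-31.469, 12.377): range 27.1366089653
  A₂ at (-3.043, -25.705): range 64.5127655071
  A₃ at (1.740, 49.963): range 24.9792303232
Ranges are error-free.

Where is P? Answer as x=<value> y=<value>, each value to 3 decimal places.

eq1: (x + 31.469)² + (y − 12.377)² = 27.1366089653²
eq2: (x + 3.043)² + (y + 25.705)² = 64.5127655071²
eq3: (x − 1.740)² + (y − 49.963)² = 24.9792303232²
eq3−eq2, eq3−eq1 (x²,y² cancel):
  -9.566·x − 151.336·y = -5367.257061
  -66.418·x − 75.172·y = -1468.274478
det = -9.566·-75.172 − -151.336·-66.418 = -9332.339096
x = (-5367.257061·-75.172 − -151.336·-1468.274478) / -9332.339096 = -19.423283
y = (-9.566·-1468.274478 − -5367.257061·-66.418) / -9332.339096 = 36.693584

x=-19.423 y=36.694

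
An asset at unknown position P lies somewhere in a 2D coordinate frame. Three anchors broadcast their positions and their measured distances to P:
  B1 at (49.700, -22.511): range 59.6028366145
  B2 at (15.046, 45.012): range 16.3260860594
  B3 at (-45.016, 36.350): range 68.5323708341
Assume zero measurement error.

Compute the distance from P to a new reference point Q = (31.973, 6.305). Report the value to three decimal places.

26.104

eq1: (x − 49.700)² + (y + 22.511)² = 59.6028366145²
eq2: (x − 15.046)² + (y − 45.012)² = 16.3260860594²
eq3: (x + 45.016)² + (y − 36.350)² = 68.5323708341²
eq3−eq1, eq3−eq2 (x²,y² cancel):
  189.432·x − 117.722·y = 773.260085
  120.124·x + 17.324·y = 3334.844270
det = 189.432·17.324 − -117.722·120.124 = 17422.957496
x = (773.260085·17.324 − -117.722·3334.844270) / 17422.957496 = 23.301468
y = (189.432·3334.844270 − 773.260085·120.124) / 17422.957496 = 30.926961
|P − Q| = √((23.301468 − 31.973)² + (30.926961 − 6.305)²) = 26.104337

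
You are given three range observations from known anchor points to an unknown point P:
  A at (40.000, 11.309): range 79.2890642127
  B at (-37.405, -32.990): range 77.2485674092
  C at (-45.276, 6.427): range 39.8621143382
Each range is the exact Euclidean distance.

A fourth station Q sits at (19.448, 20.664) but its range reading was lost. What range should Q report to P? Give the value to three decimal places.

56.708

eq1: (x − 40.000)² + (y − 11.309)² = 79.2890642127²
eq2: (x + 37.405)² + (y + 32.990)² = 77.2485674092²
eq3: (x + 45.276)² + (y − 6.427)² = 39.8621143382²
eq1−eq2, eq1−eq3 (x²,y² cancel):
  -154.810·x − 88.598·y = 1078.995181
  -170.552·x − 9.764·y = 5061.096568
det = -154.810·-9.764 − -88.598·-170.552 = -13599.001256
x = (1078.995181·-9.764 − -88.598·5061.096568) / -13599.001256 = -32.198521
y = (-154.810·5061.096568 − 1078.995181·-170.552) / -13599.001256 = 44.082912
|P − Q| = √((-32.198521 − 19.448)² + (44.082912 − 20.664)²) = 56.708099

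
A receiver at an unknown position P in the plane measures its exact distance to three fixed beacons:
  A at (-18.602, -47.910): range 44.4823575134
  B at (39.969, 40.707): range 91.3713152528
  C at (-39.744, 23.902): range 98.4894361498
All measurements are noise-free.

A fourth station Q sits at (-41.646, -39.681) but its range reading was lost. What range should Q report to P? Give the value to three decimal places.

eq1: (x + 18.602)² + (y + 47.910)² = 44.4823575134²
eq2: (x − 39.969)² + (y − 40.707)² = 91.3713152528²
eq3: (x + 39.744)² + (y − 23.902)² = 98.4894361498²
eq2−eq1, eq2−eq3 (x²,y² cancel):
  -117.142·x − 177.234·y = 5756.858815
  -159.426·x − 33.610·y = -2455.141452
det = -117.142·-33.610 − -177.234·-159.426 = -24318.565064
x = (5756.858815·-33.610 − -177.234·-2455.141452) / -24318.565064 = 25.849492
y = (-117.142·-2455.141452 − 5756.858815·-159.426) / -24318.565064 = -49.566788
|P − Q| = √((25.849492 − -41.646)² + (-49.566788 − -39.681)²) = 68.215616

68.216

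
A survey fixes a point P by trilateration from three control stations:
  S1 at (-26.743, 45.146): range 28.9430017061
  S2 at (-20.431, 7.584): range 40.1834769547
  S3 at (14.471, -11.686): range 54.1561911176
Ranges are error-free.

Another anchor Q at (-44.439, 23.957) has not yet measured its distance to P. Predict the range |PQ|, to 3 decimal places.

eq1: (x + 26.743)² + (y − 45.146)² = 28.9430017061²
eq2: (x + 20.431)² + (y − 7.584)² = 40.1834769547²
eq3: (x − 14.471)² + (y + 11.686)² = 54.1561911176²
eq2−eq3, eq2−eq1 (x²,y² cancel):
  69.804·x − 38.540·y = -1447.151596
  -12.624·x + 75.124·y = 3055.421020
det = 69.804·75.124 − -38.540·-12.624 = 4757.426736
x = (-1447.151596·75.124 − -38.540·3055.421020) / 4757.426736 = 1.900210
y = (69.804·3055.421020 − -1447.151596·-12.624) / 4757.426736 = 40.991018
|P − Q| = √((1.900210 − -44.439)² + (40.991018 − 23.957)²) = 49.370843

49.371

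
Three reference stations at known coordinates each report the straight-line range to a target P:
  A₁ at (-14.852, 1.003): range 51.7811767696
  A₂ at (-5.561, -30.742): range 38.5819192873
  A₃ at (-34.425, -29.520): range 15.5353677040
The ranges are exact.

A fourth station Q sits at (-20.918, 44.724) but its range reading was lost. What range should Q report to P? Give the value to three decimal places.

eq1: (x + 14.852)² + (y − 1.003)² = 51.7811767696²
eq2: (x + 5.561)² + (y + 30.742)² = 38.5819192873²
eq3: (x + 34.425)² + (y + 29.520)² = 15.5353677040²
eq2−eq1, eq2−eq3 (x²,y² cancel):
  -18.582·x + 63.490·y = -1947.133144
  -57.728·x + 2.444·y = 2327.732586
det = -18.582·2.444 − 63.490·-57.728 = 3619.736312
x = (-1947.133144·2.444 − 63.490·2327.732586) / 3619.736312 = -42.142997
y = (-18.582·2327.732586 − -1947.133144·-57.728) / 3619.736312 = -43.002588
|P − Q| = √((-42.142997 − -20.918)² + (-43.002588 − 44.724)²) = 90.257713

90.258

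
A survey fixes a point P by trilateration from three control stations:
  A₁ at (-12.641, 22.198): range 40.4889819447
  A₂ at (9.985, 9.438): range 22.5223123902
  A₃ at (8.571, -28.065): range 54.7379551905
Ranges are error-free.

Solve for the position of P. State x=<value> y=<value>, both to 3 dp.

x=27.836 y=23.171

eq1: (x + 12.641)² + (y − 22.198)² = 40.4889819447²
eq2: (x − 9.985)² + (y − 9.438)² = 22.5223123902²
eq3: (x − 8.571)² + (y + 28.065)² = 54.7379551905²
eq2−eq3, eq2−eq1 (x²,y² cancel):
  -2.828·x − 75.006·y = -1816.658986
  -45.252·x + 25.520·y = -668.333088
det = -2.828·25.520 − -75.006·-45.252 = -3466.342072
x = (-1816.658986·25.520 − -75.006·-668.333088) / -3466.342072 = 27.836297
y = (-2.828·-668.333088 − -1816.658986·-45.252) / -3466.342072 = 23.170652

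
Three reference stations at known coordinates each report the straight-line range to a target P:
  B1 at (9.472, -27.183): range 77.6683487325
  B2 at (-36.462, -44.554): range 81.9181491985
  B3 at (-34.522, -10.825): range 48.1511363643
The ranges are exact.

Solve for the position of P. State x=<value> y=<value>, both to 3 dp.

x=-33.791 y=37.321

eq1: (x − 9.472)² + (y + 27.183)² = 77.6683487325²
eq2: (x + 36.462)² + (y + 44.554)² = 81.9181491985²
eq3: (x + 34.522)² + (y + 10.825)² = 48.1511363643²
eq3−eq1, eq3−eq2 (x²,y² cancel):
  87.988·x − 32.716·y = -4194.155298
  -3.880·x − 67.458·y = -2386.463984
det = 87.988·-67.458 − -32.716·-3.880 = -6062.432584
x = (-4194.155298·-67.458 − -32.716·-2386.463984) / -6062.432584 = -33.790689
y = (87.988·-2386.463984 − -4194.155298·-3.880) / -6062.432584 = 37.320583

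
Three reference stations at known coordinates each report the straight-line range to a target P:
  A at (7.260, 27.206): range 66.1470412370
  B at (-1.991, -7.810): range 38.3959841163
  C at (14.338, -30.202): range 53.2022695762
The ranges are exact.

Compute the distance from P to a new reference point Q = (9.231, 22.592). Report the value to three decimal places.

64.301

eq1: (x − 7.260)² + (y − 27.206)² = 66.1470412370²
eq2: (x + 1.991)² + (y + 7.810)² = 38.3959841163²
eq3: (x − 14.338)² + (y + 30.202)² = 53.2022695762²
eq3−eq1, eq3−eq2 (x²,y² cancel):
  -14.156·x + 114.816·y = -1869.814588
  -32.658·x + 44.784·y = 303.451025
det = -14.156·44.784 − 114.816·-32.658 = 3115.698624
x = (-1869.814588·44.784 − 114.816·303.451025) / 3115.698624 = -38.058498
y = (-14.156·303.451025 − -1869.814588·-32.658) / 3115.698624 = -20.977657
|P − Q| = √((-38.058498 − 9.231)² + (-20.977657 − 22.592)²) = 64.300946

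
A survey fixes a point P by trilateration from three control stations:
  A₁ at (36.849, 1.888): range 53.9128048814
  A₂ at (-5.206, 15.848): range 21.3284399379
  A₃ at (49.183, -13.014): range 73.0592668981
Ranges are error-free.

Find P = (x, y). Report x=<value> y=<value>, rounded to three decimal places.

x=-3.943 y=37.139

eq1: (x − 36.849)² + (y − 1.888)² = 53.9128048814²
eq2: (x + 5.206)² + (y − 15.848)² = 21.3284399379²
eq3: (x − 49.183)² + (y + 13.014)² = 73.0592668981²
eq2−eq1, eq2−eq3 (x²,y² cancel):
  84.110·x − 27.920·y = -1368.536375
  108.778·x − 57.724·y = -2572.683985
det = 84.110·-57.724 − -27.920·108.778 = -1818.083880
x = (-1368.536375·-57.724 − -27.920·-2572.683985) / -1818.083880 = -3.942644
y = (84.110·-2572.683985 − -1368.536375·108.778) / -1818.083880 = 37.138991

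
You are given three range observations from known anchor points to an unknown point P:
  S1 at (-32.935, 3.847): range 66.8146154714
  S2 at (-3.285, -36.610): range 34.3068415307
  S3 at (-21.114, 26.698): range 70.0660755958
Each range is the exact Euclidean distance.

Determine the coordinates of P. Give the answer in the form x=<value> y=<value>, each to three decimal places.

x=28.227 y=-23.048

eq1: (x + 32.935)² + (y − 3.847)² = 66.8146154714²
eq2: (x + 3.285)² + (y + 36.610)² = 34.3068415307²
eq3: (x + 21.114)² + (y − 26.698)² = 70.0660755958²
eq3−eq1, eq3−eq2 (x²,y² cancel):
  -23.642·x − 45.702·y = 385.991543
  35.658·x − 126.616·y = 3924.794699
det = -23.642·-126.616 − -45.702·35.658 = 4623.097388
x = (385.991543·-126.616 − -45.702·3924.794699) / 4623.097388 = 28.227453
y = (-23.642·3924.794699 − 385.991543·35.658) / 4623.097388 = -23.048116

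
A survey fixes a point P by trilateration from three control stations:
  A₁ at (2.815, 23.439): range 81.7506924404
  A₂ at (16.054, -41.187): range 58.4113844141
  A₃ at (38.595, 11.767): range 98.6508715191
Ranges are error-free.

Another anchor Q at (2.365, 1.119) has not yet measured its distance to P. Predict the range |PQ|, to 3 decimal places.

64.001

eq1: (x − 2.815)² + (y − 23.439)² = 81.7506924404²
eq2: (x − 16.054)² + (y + 41.187)² = 58.4113844141²
eq3: (x − 38.595)² + (y − 11.767)² = 98.6508715191²
eq1−eq2, eq1−eq3 (x²,y² cancel):
  26.478·x − 129.252·y = 4668.074824
  71.560·x − 23.344·y = -1978.093369
det = 26.478·-23.344 − -129.252·71.560 = 8631.170688
x = (4668.074824·-23.344 − -129.252·-1978.093369) / 8631.170688 = -42.247347
y = (26.478·-1978.093369 − 4668.074824·71.560) / 8631.170688 = -44.770681
|P − Q| = √((-42.247347 − 2.365)² + (-44.770681 − 1.119)²) = 64.000971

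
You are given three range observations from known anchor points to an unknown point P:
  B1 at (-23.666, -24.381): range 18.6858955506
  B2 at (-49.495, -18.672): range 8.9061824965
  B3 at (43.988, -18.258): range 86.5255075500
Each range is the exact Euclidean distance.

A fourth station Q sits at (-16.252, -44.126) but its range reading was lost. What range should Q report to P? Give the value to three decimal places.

eq1: (x + 23.666)² + (y + 24.381)² = 18.6858955506²
eq2: (x + 49.495)² + (y + 18.672)² = 8.9061824965²
eq3: (x − 43.988)² + (y + 18.258)² = 86.5255075500²
eq3−eq2, eq3−eq1 (x²,y² cancel):
  -186.966·x − 0.828·y = 7937.443271
  -135.308·x − 12.246·y = 6023.714773
det = -186.966·-12.246 − -0.828·-135.308 = 2177.550612
x = (7937.443271·-12.246 − -0.828·6023.714773) / 2177.550612 = -42.347716
y = (-186.966·6023.714773 − 7937.443271·-135.308) / 2177.550612 = -23.985795
|P − Q| = √((-42.347716 − -16.252)² + (-23.985795 − -44.126)²) = 32.963832

32.964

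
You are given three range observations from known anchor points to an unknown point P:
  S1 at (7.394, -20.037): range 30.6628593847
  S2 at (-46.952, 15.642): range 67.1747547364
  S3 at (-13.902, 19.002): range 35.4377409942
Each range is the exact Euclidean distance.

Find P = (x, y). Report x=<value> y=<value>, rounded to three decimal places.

eq1: (x − 7.394)² + (y + 20.037)² = 30.6628593847²
eq2: (x + 46.952)² + (y − 15.642)² = 67.1747547364²
eq3: (x + 13.902)² + (y − 19.002)² = 35.4377409942²
eq2−eq3, eq2−eq1 (x²,y² cancel):
  66.100·x + 6.720·y = 1361.793327
  108.692·x − 71.358·y = 1579.226865
det = 66.100·-71.358 − 6.720·108.692 = -5447.174040
x = (1361.793327·-71.358 − 6.720·1579.226865) / -5447.174040 = 19.787738
y = (66.100·1579.226865 − 1361.793327·108.692) / -5447.174040 = 8.009501

x=19.788 y=8.010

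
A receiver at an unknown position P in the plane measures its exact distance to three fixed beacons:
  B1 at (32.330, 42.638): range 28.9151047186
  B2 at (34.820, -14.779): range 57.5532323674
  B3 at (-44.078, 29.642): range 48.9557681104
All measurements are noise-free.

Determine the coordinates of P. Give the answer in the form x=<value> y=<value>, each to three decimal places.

x=4.661 y=34.240

eq1: (x − 32.330)² + (y − 42.638)² = 28.9151047186²
eq2: (x − 34.820)² + (y + 14.779)² = 57.5532323674²
eq3: (x + 44.078)² + (y − 29.642)² = 48.9557681104²
eq1−eq3, eq1−eq2 (x²,y² cancel):
  -152.816·x − 25.992·y = -1602.293646
  4.980·x − 114.834·y = -3908.667978
det = -152.816·-114.834 − -25.992·4.980 = 17677.912704
x = (-1602.293646·-114.834 − -25.992·-3908.667978) / 17677.912704 = 4.661393
y = (-152.816·-3908.667978 − -1602.293646·4.980) / 17677.912704 = 34.239700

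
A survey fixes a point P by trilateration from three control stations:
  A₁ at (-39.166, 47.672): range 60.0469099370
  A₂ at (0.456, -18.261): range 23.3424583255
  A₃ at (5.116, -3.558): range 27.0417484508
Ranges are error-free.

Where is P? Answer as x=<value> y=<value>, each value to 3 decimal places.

eq1: (x + 39.166)² + (y − 47.672)² = 60.0469099370²
eq2: (x − 0.456)² + (y + 18.261)² = 23.3424583255²
eq3: (x − 5.116)² + (y + 3.558)² = 27.0417484508²
eq3−eq1, eq3−eq2 (x²,y² cancel):
  -88.564·x + 102.460·y = 893.387086
  -9.320·x − 29.406·y = 481.225036
det = -88.564·-29.406 − 102.460·-9.320 = 3559.240184
x = (893.387086·-29.406 − 102.460·481.225036) / 3559.240184 = -21.234099
y = (-88.564·481.225036 − 893.387086·-9.320) / 3559.240184 = -9.634878

x=-21.234 y=-9.635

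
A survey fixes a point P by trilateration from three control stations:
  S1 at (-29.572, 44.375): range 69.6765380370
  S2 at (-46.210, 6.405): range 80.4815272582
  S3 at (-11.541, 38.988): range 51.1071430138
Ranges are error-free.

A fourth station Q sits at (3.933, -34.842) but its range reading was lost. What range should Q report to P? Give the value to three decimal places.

eq1: (x + 29.572)² + (y − 44.375)² = 69.6765380370²
eq2: (x + 46.210)² + (y − 6.405)² = 80.4815272582²
eq3: (x + 11.541)² + (y − 38.988)² = 51.1071430138²
eq3−eq1, eq3−eq2 (x²,y² cancel):
  -36.062·x + 10.774·y = -1052.494902
  -69.338·x − 65.166·y = -3342.206863
det = -36.062·-65.166 − 10.774·-69.338 = 3097.063904
x = (-1052.494902·-65.166 − 10.774·-3342.206863) / 3097.063904 = 33.772574
y = (-36.062·-3342.206863 − -1052.494902·-69.338) / 3097.063904 = 15.352855
|P − Q| = √((33.772574 − 3.933)² + (15.352855 − -34.842)²) = 58.394551

58.395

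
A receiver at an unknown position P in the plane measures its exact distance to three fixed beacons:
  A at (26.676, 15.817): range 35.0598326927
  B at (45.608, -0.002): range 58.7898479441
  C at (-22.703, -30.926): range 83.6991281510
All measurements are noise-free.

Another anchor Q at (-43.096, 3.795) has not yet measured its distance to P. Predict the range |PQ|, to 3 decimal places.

67.616

eq1: (x − 26.676)² + (y − 15.817)² = 35.0598326927²
eq2: (x − 45.608)² + (y + 0.002)² = 58.7898479441²
eq3: (x + 22.703)² + (y + 30.926)² = 83.6991281510²
eq1−eq2, eq1−eq3 (x²,y² cancel):
  37.864·x − 31.638·y = -1108.751150
  -98.758·x − 93.486·y = -5266.294965
det = 37.864·-93.486 − -31.638·-98.758 = -6664.259508
x = (-1108.751150·-93.486 − -31.638·-5266.294965) / -6664.259508 = 9.447761
y = (37.864·-5266.294965 − -1108.751150·-98.758) / -6664.259508 = 46.351892
|P − Q| = √((9.447761 − -43.096)² + (46.351892 − 3.795)²) = 67.616092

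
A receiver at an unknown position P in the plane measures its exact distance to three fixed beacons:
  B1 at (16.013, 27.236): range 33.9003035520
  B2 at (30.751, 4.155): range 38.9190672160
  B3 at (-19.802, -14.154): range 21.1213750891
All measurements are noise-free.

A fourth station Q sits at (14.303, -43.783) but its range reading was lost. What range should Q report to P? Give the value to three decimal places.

52.322

eq1: (x − 16.013)² + (y − 27.236)² = 33.9003035520²
eq2: (x − 30.751)² + (y − 4.155)² = 38.9190672160²
eq3: (x + 19.802)² + (y + 14.154)² = 21.1213750891²
eq3−eq2, eq3−eq1 (x²,y² cancel):
  101.106·x + 36.618·y = -698.148201
  71.630·x + 82.780·y = -297.357150
det = 101.106·82.780 − 36.618·71.630 = 5746.607340
x = (-698.148201·82.780 − 36.618·-297.357150) / 5746.607340 = -8.162048
y = (101.106·-297.357150 − -698.148201·71.630) / 5746.607340 = 3.470528
|P − Q| = √((-8.162048 − 14.303)² + (3.470528 − -43.783)²) = 52.321834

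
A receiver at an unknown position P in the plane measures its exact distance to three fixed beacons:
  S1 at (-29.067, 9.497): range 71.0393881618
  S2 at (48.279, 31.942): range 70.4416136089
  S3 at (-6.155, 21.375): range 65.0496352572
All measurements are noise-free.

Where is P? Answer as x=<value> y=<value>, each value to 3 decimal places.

x=26.319 y=-34.989

eq1: (x + 29.067)² + (y − 9.497)² = 71.0393881618²
eq2: (x − 48.279)² + (y − 31.942)² = 70.4416136089²
eq3: (x + 6.155)² + (y − 21.375)² = 65.0496352572²
eq1−eq3, eq1−eq2 (x²,y² cancel):
  45.824·x + 23.756·y = 374.830775
  154.692·x + 44.890·y = 2500.643450
det = 45.824·44.890 − 23.756·154.692 = -1617.823792
x = (374.830775·44.890 − 23.756·2500.643450) / -1617.823792 = 26.318770
y = (45.824·2500.643450 − 374.830775·154.692) / -1617.823792 = -34.989078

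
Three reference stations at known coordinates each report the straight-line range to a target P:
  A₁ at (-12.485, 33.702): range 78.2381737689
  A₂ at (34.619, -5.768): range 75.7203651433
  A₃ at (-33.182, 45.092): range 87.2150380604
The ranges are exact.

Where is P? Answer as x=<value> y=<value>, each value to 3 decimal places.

eq1: (x + 12.485)² + (y − 33.702)² = 78.2381737689²
eq2: (x − 34.619)² + (y + 5.768)² = 75.7203651433²
eq3: (x + 33.182)² + (y − 45.092)² = 87.2150380604²
eq3−eq2, eq3−eq1 (x²,y² cancel):
  135.602·x − 101.720·y = -29.699437
  41.394·x − 22.780·y = -357.382530
det = 135.602·-22.780 − -101.720·41.394 = 1121.584120
x = (-29.699437·-22.780 − -101.720·-357.382530) / 1121.584120 = -31.808936
y = (135.602·-357.382530 − -29.699437·41.394) / 1121.584120 = -42.112229

x=-31.809 y=-42.112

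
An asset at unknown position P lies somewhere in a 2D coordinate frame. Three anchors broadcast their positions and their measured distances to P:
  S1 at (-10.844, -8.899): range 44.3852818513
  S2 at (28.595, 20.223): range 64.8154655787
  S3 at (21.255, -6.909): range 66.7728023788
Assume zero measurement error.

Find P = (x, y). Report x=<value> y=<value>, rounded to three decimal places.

x=-35.773 y=27.824

eq1: (x + 10.844)² + (y + 8.899)² = 44.3852818513²
eq2: (x − 28.595)² + (y − 20.223)² = 64.8154655787²
eq3: (x − 21.255)² + (y + 6.909)² = 66.7728023788²
eq2−eq1, eq2−eq3 (x²,y² cancel):
  -78.878·x − 58.244·y = 1201.132116
  -14.680·x − 54.264·y = -984.697007
det = -78.878·-54.264 − -58.244·-14.680 = 3425.213872
x = (1201.132116·-54.264 − -58.244·-984.697007) / 3425.213872 = -35.773219
y = (-78.878·-984.697007 − 1201.132116·-14.680) / 3425.213872 = 27.824117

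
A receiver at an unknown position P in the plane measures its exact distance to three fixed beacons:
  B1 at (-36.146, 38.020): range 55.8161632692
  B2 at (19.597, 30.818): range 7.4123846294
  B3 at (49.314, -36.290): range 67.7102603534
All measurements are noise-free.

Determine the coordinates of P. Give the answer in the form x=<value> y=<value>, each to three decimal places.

x=17.784 y=23.631

eq1: (x + 36.146)² + (y − 38.020)² = 55.8161632692²
eq2: (x − 19.597)² + (y − 30.818)² = 7.4123846294²
eq3: (x − 49.314)² + (y + 36.290)² = 67.7102603534²
eq2−eq1, eq2−eq3 (x²,y² cancel):
  -111.486·x + 14.404·y = -1642.238453
  59.434·x − 134.216·y = -2114.692748
det = -111.486·-134.216 − 14.404·59.434 = 14107.117640
x = (-1642.238453·-134.216 − 14.404·-2114.692748) / 14107.117640 = 17.783556
y = (-111.486·-2114.692748 − -1642.238453·59.434) / 14107.117640 = 23.630868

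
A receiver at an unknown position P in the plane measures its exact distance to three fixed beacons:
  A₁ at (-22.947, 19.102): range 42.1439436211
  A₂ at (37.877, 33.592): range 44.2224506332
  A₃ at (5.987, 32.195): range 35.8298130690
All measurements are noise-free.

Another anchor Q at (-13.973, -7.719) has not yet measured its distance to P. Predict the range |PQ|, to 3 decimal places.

27.360

eq1: (x + 22.947)² + (y − 19.102)² = 42.1439436211²
eq2: (x − 37.877)² + (y − 33.592)² = 44.2224506332²
eq3: (x − 5.987)² + (y − 32.195)² = 35.8298130690²
eq2−eq1, eq2−eq3 (x²,y² cancel):
  -121.648·x − 28.980·y = -1492.125224
  -63.780·x − 2.794·y = -818.877764
det = -121.648·-2.794 − -28.980·-63.780 = -1508.459888
x = (-1492.125224·-2.794 − -28.980·-818.877764) / -1508.459888 = 12.968247
y = (-121.648·-818.877764 − -1492.125224·-63.780) / -1508.459888 = -2.948103
|P − Q| = √((12.968247 − -13.973)² + (-2.948103 − -7.719)²) = 27.360413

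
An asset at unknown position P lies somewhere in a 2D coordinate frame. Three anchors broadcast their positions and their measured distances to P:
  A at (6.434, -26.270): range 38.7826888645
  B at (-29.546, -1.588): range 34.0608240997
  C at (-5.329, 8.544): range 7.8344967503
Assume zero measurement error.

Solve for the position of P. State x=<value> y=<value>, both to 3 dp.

x=1.595 y=12.210

eq1: (x − 6.434)² + (y + 26.270)² = 38.7826888645²
eq2: (x + 29.546)² + (y + 1.588)² = 34.0608240997²
eq3: (x + 5.329)² + (y − 8.544)² = 7.8344967503²
eq3−eq1, eq3−eq2 (x²,y² cancel):
  23.526·x − 69.628·y = -812.606537
  -48.434·x − 20.264·y = -324.670716
det = 23.526·-20.264 − -69.628·-48.434 = -3849.093416
x = (-812.606537·-20.264 − -69.628·-324.670716) / -3849.093416 = 1.595054
y = (23.526·-324.670716 − -812.606537·-48.434) / -3849.093416 = 12.209625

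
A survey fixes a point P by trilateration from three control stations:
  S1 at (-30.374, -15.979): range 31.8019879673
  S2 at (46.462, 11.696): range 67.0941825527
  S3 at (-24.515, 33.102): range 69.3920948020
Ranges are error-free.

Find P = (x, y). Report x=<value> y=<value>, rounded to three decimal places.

eq1: (x + 30.374)² + (y + 15.979)² = 31.8019879673²
eq2: (x − 46.462)² + (y − 11.696)² = 67.0941825527²
eq3: (x + 24.515)² + (y − 33.102)² = 69.3920948020²
eq2−eq3, eq2−eq1 (x²,y² cancel):
  -141.954·x + 42.812·y = -912.419720
  -153.672·x − 55.350·y = 2372.657351
det = -141.954·-55.350 − 42.812·-153.672 = 14436.159564
x = (-912.419720·-55.350 − 42.812·2372.657351) / 14436.159564 = -3.538045
y = (-141.954·2372.657351 − -912.419720·-153.672) / 14436.159564 = -33.043523

x=-3.538 y=-33.044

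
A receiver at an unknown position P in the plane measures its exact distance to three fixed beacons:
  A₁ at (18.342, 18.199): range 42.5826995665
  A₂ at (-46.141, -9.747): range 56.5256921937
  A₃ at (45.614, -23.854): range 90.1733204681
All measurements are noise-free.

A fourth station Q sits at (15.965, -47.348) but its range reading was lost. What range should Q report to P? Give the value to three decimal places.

93.489

eq1: (x − 18.342)² + (y − 18.199)² = 42.5826995665²
eq2: (x + 46.141)² + (y + 9.747)² = 56.5256921937²
eq3: (x − 45.614)² + (y + 23.854)² = 90.1733204681²
eq1−eq2, eq1−eq3 (x²,y² cancel):
  -128.966·x − 55.892·y = 174.495749
  54.544·x − 84.106·y = -4335.923675
det = -128.966·-84.106 − -55.892·54.544 = 13895.387644
x = (174.495749·-84.106 − -55.892·-4335.923675) / 13895.387644 = -18.496755
y = (-128.966·-4335.923675 − 174.495749·54.544) / 13895.387644 = 39.557661
|P − Q| = √((-18.496755 − 15.965)² + (39.557661 − -47.348)²) = 93.489072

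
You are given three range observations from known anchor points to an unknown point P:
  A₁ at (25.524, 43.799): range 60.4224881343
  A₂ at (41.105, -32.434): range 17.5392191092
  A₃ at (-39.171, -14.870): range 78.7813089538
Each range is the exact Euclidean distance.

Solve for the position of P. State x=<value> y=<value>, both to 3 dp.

x=39.610 y=-14.959

eq1: (x − 25.524)² + (y − 43.799)² = 60.4224881343²
eq2: (x − 41.105)² + (y + 32.434)² = 17.5392191092²
eq3: (x + 39.171)² + (y + 14.870)² = 78.7813089538²
eq1−eq2, eq1−eq3 (x²,y² cancel):
  31.162·x − 152.466·y = 3515.011269
  -129.390·x − 117.338·y = -3369.960404
det = 31.162·-117.338 − -152.466·-129.390 = -23384.062496
x = (3515.011269·-117.338 − -152.466·-3369.960404) / -23384.062496 = 39.610259
y = (31.162·-3369.960404 − 3515.011269·-129.390) / -23384.062496 = -14.958590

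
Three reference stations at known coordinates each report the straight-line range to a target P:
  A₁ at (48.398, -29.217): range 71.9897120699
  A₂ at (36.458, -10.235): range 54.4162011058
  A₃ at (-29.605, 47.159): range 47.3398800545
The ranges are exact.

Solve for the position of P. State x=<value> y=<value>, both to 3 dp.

x=-16.650 y=1.626

eq1: (x − 48.398)² + (y + 29.217)² = 71.9897120699²
eq2: (x − 36.458)² + (y + 10.235)² = 54.4162011058²
eq3: (x + 29.605)² + (y − 47.159)² = 47.3398800545²
eq2−eq1, eq2−eq3 (x²,y² cancel):
  23.880·x − 37.964·y = -459.337197
  -132.126·x + 114.788·y = 2386.545016
det = 23.880·114.788 − -37.964·-132.126 = -2274.894024
x = (-459.337197·114.788 − -37.964·2386.545016) / -2274.894024 = -16.649741
y = (23.880·2386.545016 − -459.337197·-132.126) / -2274.894024 = 1.626314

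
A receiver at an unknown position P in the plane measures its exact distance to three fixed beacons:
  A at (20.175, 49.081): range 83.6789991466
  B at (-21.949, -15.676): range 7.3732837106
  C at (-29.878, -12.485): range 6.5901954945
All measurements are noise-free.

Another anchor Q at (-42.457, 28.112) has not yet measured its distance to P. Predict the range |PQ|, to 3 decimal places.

eq1: (x − 20.175)² + (y − 49.081)² = 83.6789991466²
eq2: (x + 21.949)² + (y + 15.676)² = 7.3732837106²
eq3: (x + 29.878)² + (y + 12.485)² = 6.5901954945²
eq2−eq1, eq2−eq3 (x²,y² cancel):
  84.248·x + 129.514·y = -4859.329976
  -15.858·x + 6.382·y = 332.009168
det = 84.248·6.382 − 129.514·-15.858 = 2591.503748
x = (-4859.329976·6.382 − 129.514·332.009168) / 2591.503748 = -28.559511
y = (84.248·332.009168 − -4859.329976·-15.858) / 2591.503748 = -18.941955
|P − Q| = √((-28.559511 − -42.457)² + (-18.941955 − 28.112)²) = 49.063376

49.063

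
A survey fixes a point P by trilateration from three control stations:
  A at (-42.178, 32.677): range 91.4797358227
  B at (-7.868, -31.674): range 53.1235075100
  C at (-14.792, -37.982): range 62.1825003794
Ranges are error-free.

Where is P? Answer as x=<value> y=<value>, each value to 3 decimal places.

eq1: (x + 42.178)² + (y − 32.677)² = 91.4797358227²
eq2: (x + 7.868)² + (y + 31.674)² = 53.1235075100²
eq3: (x + 14.792)² + (y + 37.982)² = 62.1825003794²
eq2−eq1, eq2−eq3 (x²,y² cancel):
  -68.620·x + 128.702·y = -3764.812703
  -13.848·x − 12.616·y = -448.268415
det = -68.620·-12.616 − 128.702·-13.848 = 2647.975216
x = (-3764.812703·-12.616 − 128.702·-448.268415) / 2647.975216 = 39.724661
y = (-68.620·-448.268415 − -3764.812703·-13.848) / 2647.975216 = -8.072186

x=39.725 y=-8.072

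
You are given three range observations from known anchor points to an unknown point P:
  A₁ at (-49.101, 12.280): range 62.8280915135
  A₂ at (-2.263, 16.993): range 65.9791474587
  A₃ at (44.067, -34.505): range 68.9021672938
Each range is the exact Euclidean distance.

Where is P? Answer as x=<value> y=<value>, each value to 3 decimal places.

x=-23.983 y=-45.309

eq1: (x + 49.101)² + (y − 12.280)² = 62.8280915135²
eq2: (x + 2.263)² + (y − 16.993)² = 65.9791474587²
eq3: (x − 44.067)² + (y + 34.505)² = 68.9021672938²
eq1−eq3, eq1−eq2 (x²,y² cancel):
  186.336·x − 93.570·y = -229.350662
  93.676·x + 9.426·y = -2673.702199
det = 186.336·9.426 − -93.570·93.676 = 10521.666456
x = (-229.350662·9.426 − -93.570·-2673.702199) / 10521.666456 = -23.982909
y = (186.336·-2673.702199 − -229.350662·93.676) / 10521.666456 = -45.308633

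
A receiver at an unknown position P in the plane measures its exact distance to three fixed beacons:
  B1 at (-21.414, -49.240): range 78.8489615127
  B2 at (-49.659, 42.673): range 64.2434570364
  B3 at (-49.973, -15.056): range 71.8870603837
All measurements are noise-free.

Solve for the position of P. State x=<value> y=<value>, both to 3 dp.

x=11.331 y=22.488

eq1: (x + 21.414)² + (y + 49.240)² = 78.8489615127²
eq2: (x + 49.659)² + (y − 42.673)² = 64.2434570364²
eq3: (x + 49.973)² + (y + 15.056)² = 71.8870603837²
eq1−eq3, eq1−eq2 (x²,y² cancel):
  -57.118·x + 68.368·y = 890.256150
  -56.490·x + 183.826·y = 3493.801174
det = -57.118·183.826 − 68.368·-56.490 = -6637.665148
x = (890.256150·183.826 − 68.368·3493.801174) / -6637.665148 = 11.331089
y = (-57.118·3493.801174 − 890.256150·-56.490) / -6637.665148 = 22.488083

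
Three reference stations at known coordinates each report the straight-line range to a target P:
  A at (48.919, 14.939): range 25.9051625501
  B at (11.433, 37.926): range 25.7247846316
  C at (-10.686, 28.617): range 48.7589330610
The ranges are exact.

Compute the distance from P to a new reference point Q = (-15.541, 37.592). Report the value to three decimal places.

52.700

eq1: (x − 48.919)² + (y − 14.939)² = 25.9051625501²
eq2: (x − 11.433)² + (y − 37.926)² = 25.7247846316²
eq3: (x + 10.686)² + (y − 28.617)² = 48.7589330610²
eq1−eq3, eq1−eq2 (x²,y² cancel):
  -119.210·x + 27.356·y = -3389.475103
  -74.972·x + 45.974·y = -1037.834415
det = -119.210·45.974 − 27.356·-74.972 = -3429.626508
x = (-3389.475103·45.974 − 27.356·-1037.834415) / -3429.626508 = 37.157612
y = (-119.210·-1037.834415 − -3389.475103·-74.972) / -3429.626508 = 38.020317
|P − Q| = √((37.157612 − -15.541)² + (38.020317 − 37.592)²) = 52.700352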